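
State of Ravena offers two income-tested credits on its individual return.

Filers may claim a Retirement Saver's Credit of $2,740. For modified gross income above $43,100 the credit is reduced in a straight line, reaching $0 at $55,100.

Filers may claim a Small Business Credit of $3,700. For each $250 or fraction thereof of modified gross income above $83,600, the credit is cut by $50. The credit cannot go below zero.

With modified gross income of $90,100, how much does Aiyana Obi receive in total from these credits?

Retirement Saver's Credit: $90,100 is at or above $55,100, so the credit is $0.
Small Business Credit: income exceeds $83,600 by $6,500, which is 26 full-or-partial $250 increments; reduction = 26 × $50 = $1,300, leaving $2,400.
Total: $0 + $2,400 = $2,400.

$2,400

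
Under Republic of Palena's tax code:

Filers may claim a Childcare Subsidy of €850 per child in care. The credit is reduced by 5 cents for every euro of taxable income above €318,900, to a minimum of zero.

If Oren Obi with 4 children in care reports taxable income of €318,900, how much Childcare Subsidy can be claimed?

€3,400

Childcare Subsidy: base = 4 × €850 = €3,400. €318,900 is at or below the €318,900 threshold, so the full €3,400 applies.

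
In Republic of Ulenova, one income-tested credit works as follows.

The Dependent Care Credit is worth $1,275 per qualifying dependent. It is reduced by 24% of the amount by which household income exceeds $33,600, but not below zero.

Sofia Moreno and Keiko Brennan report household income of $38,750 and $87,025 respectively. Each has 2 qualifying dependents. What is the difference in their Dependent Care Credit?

$1,314

Sofia ($38,750): Dependent Care Credit: base = 2 × $1,275 = $2,550. 24% of the $5,150 excess over $33,600 is $1,236; credit = $2,550 − $1,236 = $1,314.
Keiko ($87,025): Dependent Care Credit: base = 2 × $1,275 = $2,550. 24% of the $53,425 excess over $33,600 is $12,822 ≥ base, so the credit is $0.
Difference: |$1,314 − $0| = $1,314.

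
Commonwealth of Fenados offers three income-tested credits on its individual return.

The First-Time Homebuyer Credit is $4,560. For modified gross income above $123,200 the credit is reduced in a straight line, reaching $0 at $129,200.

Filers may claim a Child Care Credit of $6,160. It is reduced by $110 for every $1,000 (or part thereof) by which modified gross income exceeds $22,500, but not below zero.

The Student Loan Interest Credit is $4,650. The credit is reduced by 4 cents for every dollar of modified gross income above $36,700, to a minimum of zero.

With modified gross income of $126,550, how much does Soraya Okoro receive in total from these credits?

First-Time Homebuyer Credit: $126,550 is $3,350 into a $6,000 phase-out range, leaving 2,650/6,000 of the credit: $4,560 × 2,650/6,000 = $2,014.
Child Care Credit: income exceeds $22,500 by $104,050 → 105 increments × $110 = $11,550 ≥ base, so the credit is $0.
Student Loan Interest Credit: 4% of the $89,850 excess over $36,700 is $3,594; credit = $4,650 − $3,594 = $1,056.
Total: $2,014 + $0 + $1,056 = $3,070.

$3,070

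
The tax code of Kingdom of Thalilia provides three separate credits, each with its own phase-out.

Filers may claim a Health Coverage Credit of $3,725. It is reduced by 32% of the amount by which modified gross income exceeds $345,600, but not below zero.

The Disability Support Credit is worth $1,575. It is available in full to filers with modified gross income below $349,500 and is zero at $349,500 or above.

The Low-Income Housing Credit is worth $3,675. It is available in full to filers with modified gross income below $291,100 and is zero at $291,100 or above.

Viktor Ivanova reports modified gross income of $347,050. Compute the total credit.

$4,836

Health Coverage Credit: 32% of the $1,450 excess over $345,600 is $464; credit = $3,725 − $464 = $3,261.
Disability Support Credit: $347,050 is below the $349,500 cutoff, so the full $1,575 applies.
Low-Income Housing Credit: $347,050 meets or exceeds the $291,100 cutoff, so the credit is $0.
Total: $3,261 + $1,575 + $0 = $4,836.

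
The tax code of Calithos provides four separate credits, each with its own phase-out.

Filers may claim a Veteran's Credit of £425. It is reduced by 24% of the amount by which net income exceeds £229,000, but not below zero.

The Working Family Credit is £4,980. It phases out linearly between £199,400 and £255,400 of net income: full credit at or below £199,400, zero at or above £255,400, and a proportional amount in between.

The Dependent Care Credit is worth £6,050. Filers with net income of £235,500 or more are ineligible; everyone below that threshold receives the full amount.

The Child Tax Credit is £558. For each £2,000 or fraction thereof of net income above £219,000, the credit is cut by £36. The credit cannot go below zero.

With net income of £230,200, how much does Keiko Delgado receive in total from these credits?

Veteran's Credit: 24% of the £1,200 excess over £229,000 is £288; credit = £425 − £288 = £137.
Working Family Credit: £230,200 is £30,800 into a £56,000 phase-out range, leaving 25,200/56,000 of the credit: £4,980 × 25,200/56,000 = £2,241.
Dependent Care Credit: £230,200 is below the £235,500 cutoff, so the full £6,050 applies.
Child Tax Credit: income exceeds £219,000 by £11,200, which is 6 full-or-partial £2,000 increments; reduction = 6 × £36 = £216, leaving £342.
Total: £137 + £2,241 + £6,050 + £342 = £8,770.

£8,770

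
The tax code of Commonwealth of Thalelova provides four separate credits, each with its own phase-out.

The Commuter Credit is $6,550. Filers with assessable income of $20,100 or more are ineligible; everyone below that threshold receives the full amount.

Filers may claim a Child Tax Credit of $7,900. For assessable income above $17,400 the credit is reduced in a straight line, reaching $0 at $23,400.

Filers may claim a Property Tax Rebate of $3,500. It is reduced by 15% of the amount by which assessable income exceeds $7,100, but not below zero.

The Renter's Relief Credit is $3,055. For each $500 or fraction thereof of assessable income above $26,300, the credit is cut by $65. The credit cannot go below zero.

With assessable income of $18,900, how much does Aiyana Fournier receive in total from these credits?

$17,260

Commuter Credit: $18,900 is below the $20,100 cutoff, so the full $6,550 applies.
Child Tax Credit: $18,900 is $1,500 into a $6,000 phase-out range, leaving 4,500/6,000 of the credit: $7,900 × 4,500/6,000 = $5,925.
Property Tax Rebate: 15% of the $11,800 excess over $7,100 is $1,770; credit = $3,500 − $1,770 = $1,730.
Renter's Relief Credit: $18,900 is at or below the $26,300 threshold, so the full $3,055 applies.
Total: $6,550 + $5,925 + $1,730 + $3,055 = $17,260.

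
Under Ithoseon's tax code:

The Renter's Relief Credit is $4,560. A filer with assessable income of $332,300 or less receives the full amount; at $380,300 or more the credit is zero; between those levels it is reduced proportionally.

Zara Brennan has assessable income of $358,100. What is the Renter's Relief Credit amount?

$2,109

Renter's Relief Credit: $358,100 is $25,800 into a $48,000 phase-out range, leaving 22,200/48,000 of the credit: $4,560 × 22,200/48,000 = $2,109.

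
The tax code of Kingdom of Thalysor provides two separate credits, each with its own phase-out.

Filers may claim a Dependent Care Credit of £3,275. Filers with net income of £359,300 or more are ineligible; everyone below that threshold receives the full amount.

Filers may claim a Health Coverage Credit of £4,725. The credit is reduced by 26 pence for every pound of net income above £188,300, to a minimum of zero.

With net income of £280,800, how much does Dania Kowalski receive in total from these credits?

Dependent Care Credit: £280,800 is below the £359,300 cutoff, so the full £3,275 applies.
Health Coverage Credit: 26% of the £92,500 excess over £188,300 is £24,050 ≥ base, so the credit is £0.
Total: £3,275 + £0 = £3,275.

£3,275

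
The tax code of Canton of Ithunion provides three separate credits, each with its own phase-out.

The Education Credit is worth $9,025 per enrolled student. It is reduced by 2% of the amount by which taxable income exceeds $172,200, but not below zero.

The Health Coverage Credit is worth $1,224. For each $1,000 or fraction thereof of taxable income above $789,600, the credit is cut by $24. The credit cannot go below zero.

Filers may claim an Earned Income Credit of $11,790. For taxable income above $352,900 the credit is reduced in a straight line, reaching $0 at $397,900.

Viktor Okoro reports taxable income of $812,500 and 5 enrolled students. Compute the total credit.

Education Credit: base = 5 × $9,025 = $45,125. 2% of the $640,300 excess over $172,200 is $12,806; credit = $45,125 − $12,806 = $32,319.
Health Coverage Credit: income exceeds $789,600 by $22,900, which is 23 full-or-partial $1,000 increments; reduction = 23 × $24 = $552, leaving $672.
Earned Income Credit: $812,500 is at or above $397,900, so the credit is $0.
Total: $32,319 + $672 + $0 = $32,991.

$32,991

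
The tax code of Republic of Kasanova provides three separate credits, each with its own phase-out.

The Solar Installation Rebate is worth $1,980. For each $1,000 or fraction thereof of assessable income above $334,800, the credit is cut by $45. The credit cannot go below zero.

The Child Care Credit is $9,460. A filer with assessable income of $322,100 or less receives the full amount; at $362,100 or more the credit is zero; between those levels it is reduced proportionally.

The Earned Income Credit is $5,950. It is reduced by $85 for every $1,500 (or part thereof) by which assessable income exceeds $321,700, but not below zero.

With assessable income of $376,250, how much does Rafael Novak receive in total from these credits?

$2,895

Solar Installation Rebate: income exceeds $334,800 by $41,450, which is 42 full-or-partial $1,000 increments; reduction = 42 × $45 = $1,890, leaving $90.
Child Care Credit: $376,250 is at or above $362,100, so the credit is $0.
Earned Income Credit: income exceeds $321,700 by $54,550, which is 37 full-or-partial $1,500 increments; reduction = 37 × $85 = $3,145, leaving $2,805.
Total: $90 + $0 + $2,805 = $2,895.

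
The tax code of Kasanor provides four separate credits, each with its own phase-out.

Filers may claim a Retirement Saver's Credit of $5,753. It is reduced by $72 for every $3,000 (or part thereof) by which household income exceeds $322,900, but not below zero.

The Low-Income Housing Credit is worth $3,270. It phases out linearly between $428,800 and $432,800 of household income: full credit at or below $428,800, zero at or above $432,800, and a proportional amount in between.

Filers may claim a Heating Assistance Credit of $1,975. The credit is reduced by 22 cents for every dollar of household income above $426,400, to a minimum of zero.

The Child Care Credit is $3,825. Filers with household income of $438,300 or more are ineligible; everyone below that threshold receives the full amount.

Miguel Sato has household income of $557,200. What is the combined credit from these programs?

$65

Retirement Saver's Credit: income exceeds $322,900 by $234,300, which is 79 full-or-partial $3,000 increments; reduction = 79 × $72 = $5,688, leaving $65.
Low-Income Housing Credit: $557,200 is at or above $432,800, so the credit is $0.
Heating Assistance Credit: 22% of the $130,800 excess over $426,400 is $28,776 ≥ base, so the credit is $0.
Child Care Credit: $557,200 meets or exceeds the $438,300 cutoff, so the credit is $0.
Total: $65 + $0 + $0 + $0 = $65.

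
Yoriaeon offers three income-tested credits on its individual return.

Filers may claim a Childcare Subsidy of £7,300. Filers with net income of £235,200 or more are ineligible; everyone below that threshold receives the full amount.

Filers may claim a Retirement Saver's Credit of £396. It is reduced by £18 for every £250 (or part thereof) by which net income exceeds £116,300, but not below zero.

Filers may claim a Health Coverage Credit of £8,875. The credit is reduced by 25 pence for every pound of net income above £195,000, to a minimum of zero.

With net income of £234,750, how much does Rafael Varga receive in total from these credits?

£7,300

Childcare Subsidy: £234,750 is below the £235,200 cutoff, so the full £7,300 applies.
Retirement Saver's Credit: income exceeds £116,300 by £118,450 → 474 increments × £18 = £8,532 ≥ base, so the credit is £0.
Health Coverage Credit: 25% of the £39,750 excess over £195,000 is £9,937.50 ≥ base, so the credit is £0.
Total: £7,300 + £0 + £0 = £7,300.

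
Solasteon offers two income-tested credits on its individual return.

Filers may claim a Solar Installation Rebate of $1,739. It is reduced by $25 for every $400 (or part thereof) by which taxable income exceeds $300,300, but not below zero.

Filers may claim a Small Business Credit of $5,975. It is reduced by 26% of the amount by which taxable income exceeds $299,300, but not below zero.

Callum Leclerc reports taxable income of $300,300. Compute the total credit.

Solar Installation Rebate: $300,300 is at or below the $300,300 threshold, so the full $1,739 applies.
Small Business Credit: 26% of the $1,000 excess over $299,300 is $260; credit = $5,975 − $260 = $5,715.
Total: $1,739 + $5,715 = $7,454.

$7,454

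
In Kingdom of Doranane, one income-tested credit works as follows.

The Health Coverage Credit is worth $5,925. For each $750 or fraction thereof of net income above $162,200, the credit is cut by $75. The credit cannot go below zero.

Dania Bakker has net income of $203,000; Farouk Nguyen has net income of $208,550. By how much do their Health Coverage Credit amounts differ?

$525

Dania ($203,000): Health Coverage Credit: income exceeds $162,200 by $40,800, which is 55 full-or-partial $750 increments; reduction = 55 × $75 = $4,125, leaving $1,800.
Farouk ($208,550): Health Coverage Credit: income exceeds $162,200 by $46,350, which is 62 full-or-partial $750 increments; reduction = 62 × $75 = $4,650, leaving $1,275.
Difference: |$1,800 − $1,275| = $525.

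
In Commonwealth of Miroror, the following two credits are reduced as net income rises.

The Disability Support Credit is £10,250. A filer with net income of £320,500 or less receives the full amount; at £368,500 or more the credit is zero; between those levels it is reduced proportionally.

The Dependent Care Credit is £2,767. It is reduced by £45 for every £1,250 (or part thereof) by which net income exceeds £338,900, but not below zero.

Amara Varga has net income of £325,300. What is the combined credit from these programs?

Disability Support Credit: £325,300 is £4,800 into a £48,000 phase-out range, leaving 43,200/48,000 of the credit: £10,250 × 43,200/48,000 = £9,225.
Dependent Care Credit: £325,300 is at or below the £338,900 threshold, so the full £2,767 applies.
Total: £9,225 + £2,767 = £11,992.

£11,992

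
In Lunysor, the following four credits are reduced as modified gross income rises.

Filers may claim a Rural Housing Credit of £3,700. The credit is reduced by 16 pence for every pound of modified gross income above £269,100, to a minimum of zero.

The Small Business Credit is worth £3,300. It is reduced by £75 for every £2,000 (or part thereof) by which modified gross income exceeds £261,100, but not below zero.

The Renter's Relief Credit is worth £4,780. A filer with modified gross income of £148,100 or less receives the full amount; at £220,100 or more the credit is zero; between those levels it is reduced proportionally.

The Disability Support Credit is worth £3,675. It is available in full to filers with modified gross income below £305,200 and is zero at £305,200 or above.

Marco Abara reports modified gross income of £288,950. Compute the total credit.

Rural Housing Credit: 16% of the £19,850 excess over £269,100 is £3,176; credit = £3,700 − £3,176 = £524.
Small Business Credit: income exceeds £261,100 by £27,850, which is 14 full-or-partial £2,000 increments; reduction = 14 × £75 = £1,050, leaving £2,250.
Renter's Relief Credit: £288,950 is at or above £220,100, so the credit is £0.
Disability Support Credit: £288,950 is below the £305,200 cutoff, so the full £3,675 applies.
Total: £524 + £2,250 + £0 + £3,675 = £6,449.

£6,449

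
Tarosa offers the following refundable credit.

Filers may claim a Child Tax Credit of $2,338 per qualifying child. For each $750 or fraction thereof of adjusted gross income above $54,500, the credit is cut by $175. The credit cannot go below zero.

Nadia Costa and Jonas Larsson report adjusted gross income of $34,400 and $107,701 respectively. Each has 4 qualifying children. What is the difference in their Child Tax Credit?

Nadia ($34,400): Child Tax Credit: base = 4 × $2,338 = $9,352. $34,400 is at or below the $54,500 threshold, so the full $9,352 applies.
Jonas ($107,701): Child Tax Credit: base = 4 × $2,338 = $9,352. income exceeds $54,500 by $53,201 → 71 increments × $175 = $12,425 ≥ base, so the credit is $0.
Difference: |$9,352 − $0| = $9,352.

$9,352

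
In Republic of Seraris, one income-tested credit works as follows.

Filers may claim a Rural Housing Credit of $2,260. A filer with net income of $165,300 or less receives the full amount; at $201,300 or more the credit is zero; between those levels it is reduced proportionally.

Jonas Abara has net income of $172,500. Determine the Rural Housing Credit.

$1,808

Rural Housing Credit: $172,500 is $7,200 into a $36,000 phase-out range, leaving 28,800/36,000 of the credit: $2,260 × 28,800/36,000 = $1,808.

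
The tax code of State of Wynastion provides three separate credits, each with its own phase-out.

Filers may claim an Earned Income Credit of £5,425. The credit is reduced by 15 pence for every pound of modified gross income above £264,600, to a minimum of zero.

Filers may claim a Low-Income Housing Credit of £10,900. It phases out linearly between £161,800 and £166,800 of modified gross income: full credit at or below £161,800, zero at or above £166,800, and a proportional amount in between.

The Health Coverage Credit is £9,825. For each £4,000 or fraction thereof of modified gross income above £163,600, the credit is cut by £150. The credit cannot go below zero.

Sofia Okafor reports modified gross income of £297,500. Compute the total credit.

Earned Income Credit: 15% of the £32,900 excess over £264,600 is £4,935; credit = £5,425 − £4,935 = £490.
Low-Income Housing Credit: £297,500 is at or above £166,800, so the credit is £0.
Health Coverage Credit: income exceeds £163,600 by £133,900, which is 34 full-or-partial £4,000 increments; reduction = 34 × £150 = £5,100, leaving £4,725.
Total: £490 + £0 + £4,725 = £5,215.

£5,215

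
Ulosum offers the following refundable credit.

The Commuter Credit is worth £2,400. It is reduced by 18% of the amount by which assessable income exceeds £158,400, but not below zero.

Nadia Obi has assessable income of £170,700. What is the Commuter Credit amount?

£186

Commuter Credit: 18% of the £12,300 excess over £158,400 is £2,214; credit = £2,400 − £2,214 = £186.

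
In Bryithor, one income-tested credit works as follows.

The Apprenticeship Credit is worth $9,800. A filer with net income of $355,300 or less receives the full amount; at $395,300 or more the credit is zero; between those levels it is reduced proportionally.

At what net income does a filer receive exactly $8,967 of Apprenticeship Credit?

$358,700

$8,967 is 8,967/9,800 of the full $9,800, so 833/9,800 of the $40,000 range has been used: income = $355,300 + $40,000 × 833/9,800 = $358,700.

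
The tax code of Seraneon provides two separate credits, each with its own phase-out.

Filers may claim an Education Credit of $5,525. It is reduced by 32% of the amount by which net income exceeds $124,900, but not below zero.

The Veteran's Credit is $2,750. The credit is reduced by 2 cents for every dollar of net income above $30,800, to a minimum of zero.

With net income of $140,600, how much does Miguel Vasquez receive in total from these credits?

$1,055

Education Credit: 32% of the $15,700 excess over $124,900 is $5,024; credit = $5,525 − $5,024 = $501.
Veteran's Credit: 2% of the $109,800 excess over $30,800 is $2,196; credit = $2,750 − $2,196 = $554.
Total: $501 + $554 = $1,055.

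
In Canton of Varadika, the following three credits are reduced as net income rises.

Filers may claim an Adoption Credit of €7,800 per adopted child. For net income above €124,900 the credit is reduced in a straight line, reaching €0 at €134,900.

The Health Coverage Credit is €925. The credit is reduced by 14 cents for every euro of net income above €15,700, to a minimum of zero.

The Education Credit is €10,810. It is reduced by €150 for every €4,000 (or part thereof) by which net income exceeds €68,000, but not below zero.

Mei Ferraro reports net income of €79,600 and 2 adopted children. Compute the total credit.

Adoption Credit: base = 2 × €7,800 = €15,600. €79,600 is at or below the €124,900 threshold, so the full €15,600 applies.
Health Coverage Credit: 14% of the €63,900 excess over €15,700 is €8,946 ≥ base, so the credit is €0.
Education Credit: income exceeds €68,000 by €11,600, which is 3 full-or-partial €4,000 increments; reduction = 3 × €150 = €450, leaving €10,360.
Total: €15,600 + €0 + €10,360 = €25,960.

€25,960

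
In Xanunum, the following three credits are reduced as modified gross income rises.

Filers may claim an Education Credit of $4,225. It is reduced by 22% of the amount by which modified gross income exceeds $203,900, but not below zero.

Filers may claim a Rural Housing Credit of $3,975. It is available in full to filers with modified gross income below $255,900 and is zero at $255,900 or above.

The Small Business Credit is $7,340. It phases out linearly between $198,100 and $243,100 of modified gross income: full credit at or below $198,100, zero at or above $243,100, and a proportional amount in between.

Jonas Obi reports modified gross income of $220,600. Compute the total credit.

Education Credit: 22% of the $16,700 excess over $203,900 is $3,674; credit = $4,225 − $3,674 = $551.
Rural Housing Credit: $220,600 is below the $255,900 cutoff, so the full $3,975 applies.
Small Business Credit: $220,600 is $22,500 into a $45,000 phase-out range, leaving 22,500/45,000 of the credit: $7,340 × 22,500/45,000 = $3,670.
Total: $551 + $3,975 + $3,670 = $8,196.

$8,196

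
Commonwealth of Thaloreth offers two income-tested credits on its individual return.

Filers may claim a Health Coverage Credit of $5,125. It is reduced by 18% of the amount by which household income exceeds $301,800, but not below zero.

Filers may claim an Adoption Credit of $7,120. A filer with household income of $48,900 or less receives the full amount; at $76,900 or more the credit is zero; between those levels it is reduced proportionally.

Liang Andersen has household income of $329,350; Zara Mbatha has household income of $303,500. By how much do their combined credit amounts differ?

Liang ($329,350): Health Coverage Credit: 18% of the $27,550 excess over $301,800 is $4,959; credit = $5,125 − $4,959 = $166. Adoption Credit: $329,350 is at or above $76,900, so the credit is $0. total $166 + $0 = $166
Zara ($303,500): Health Coverage Credit: 18% of the $1,700 excess over $301,800 is $306; credit = $5,125 − $306 = $4,819. Adoption Credit: $303,500 is at or above $76,900, so the credit is $0. total $4,819 + $0 = $4,819
Difference: |$166 − $4,819| = $4,653.

$4,653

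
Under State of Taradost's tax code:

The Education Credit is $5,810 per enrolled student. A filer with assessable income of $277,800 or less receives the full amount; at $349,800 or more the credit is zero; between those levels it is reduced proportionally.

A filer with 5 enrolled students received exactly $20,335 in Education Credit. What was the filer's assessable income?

Full credit = 5 × $5,810 = $29,050.
$20,335 is 20,335/29,050 of the full $29,050, so 8,715/29,050 of the $72,000 range has been used: income = $277,800 + $72,000 × 8,715/29,050 = $299,400.

$299,400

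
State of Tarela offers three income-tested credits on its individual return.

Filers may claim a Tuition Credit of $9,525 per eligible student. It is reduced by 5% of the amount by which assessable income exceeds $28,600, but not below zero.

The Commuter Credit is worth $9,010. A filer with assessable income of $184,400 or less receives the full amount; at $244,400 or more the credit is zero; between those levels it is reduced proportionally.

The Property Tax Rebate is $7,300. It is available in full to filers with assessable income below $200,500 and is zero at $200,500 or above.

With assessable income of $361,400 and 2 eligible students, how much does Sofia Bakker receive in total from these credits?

Tuition Credit: base = 2 × $9,525 = $19,050. 5% of the $332,800 excess over $28,600 is $16,640; credit = $19,050 − $16,640 = $2,410.
Commuter Credit: $361,400 is at or above $244,400, so the credit is $0.
Property Tax Rebate: $361,400 meets or exceeds the $200,500 cutoff, so the credit is $0.
Total: $2,410 + $0 + $0 = $2,410.

$2,410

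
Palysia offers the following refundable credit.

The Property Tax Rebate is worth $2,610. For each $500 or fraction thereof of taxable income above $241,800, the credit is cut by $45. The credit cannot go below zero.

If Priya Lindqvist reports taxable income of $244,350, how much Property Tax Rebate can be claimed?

Property Tax Rebate: income exceeds $241,800 by $2,550, which is 6 full-or-partial $500 increments; reduction = 6 × $45 = $270, leaving $2,340.

$2,340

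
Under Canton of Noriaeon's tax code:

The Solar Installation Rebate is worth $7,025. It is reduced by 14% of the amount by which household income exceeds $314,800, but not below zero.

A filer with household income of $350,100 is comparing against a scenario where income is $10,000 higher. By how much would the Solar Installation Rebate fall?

At $350,100 — 14% of the $35,300 excess over $314,800 is $4,942; credit = $7,025 − $4,942 = $2,083.
At $360,100 — 14% of the $45,300 excess over $314,800 is $6,342; credit = $7,025 − $6,342 = $683.
Lost: $2,083 − $683 = $1,400.

$1,400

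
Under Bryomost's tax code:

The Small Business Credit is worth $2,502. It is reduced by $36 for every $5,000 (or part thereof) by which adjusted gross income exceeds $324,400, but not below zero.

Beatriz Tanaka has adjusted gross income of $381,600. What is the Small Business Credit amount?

Small Business Credit: income exceeds $324,400 by $57,200, which is 12 full-or-partial $5,000 increments; reduction = 12 × $36 = $432, leaving $2,070.

$2,070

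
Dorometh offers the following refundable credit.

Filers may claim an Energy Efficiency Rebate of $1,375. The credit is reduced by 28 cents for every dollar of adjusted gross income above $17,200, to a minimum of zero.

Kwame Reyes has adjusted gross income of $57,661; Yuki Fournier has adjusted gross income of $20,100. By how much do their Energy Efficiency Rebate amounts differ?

Kwame ($57,661): Energy Efficiency Rebate: 28% of the $40,461 excess over $17,200 is $11,329.08 ≥ base, so the credit is $0.
Yuki ($20,100): Energy Efficiency Rebate: 28% of the $2,900 excess over $17,200 is $812; credit = $1,375 − $812 = $563.
Difference: |$0 − $563| = $563.

$563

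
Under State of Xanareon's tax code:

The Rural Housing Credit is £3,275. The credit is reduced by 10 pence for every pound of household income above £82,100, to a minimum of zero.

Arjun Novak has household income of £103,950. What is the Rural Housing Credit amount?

£1,090

Rural Housing Credit: 10% of the £21,850 excess over £82,100 is £2,185; credit = £3,275 − £2,185 = £1,090.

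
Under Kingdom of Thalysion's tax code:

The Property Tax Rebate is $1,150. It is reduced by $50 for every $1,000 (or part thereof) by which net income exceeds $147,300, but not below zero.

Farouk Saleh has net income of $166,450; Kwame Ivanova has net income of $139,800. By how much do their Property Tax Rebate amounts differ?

Farouk ($166,450): Property Tax Rebate: income exceeds $147,300 by $19,150, which is 20 full-or-partial $1,000 increments; reduction = 20 × $50 = $1,000, leaving $150.
Kwame ($139,800): Property Tax Rebate: $139,800 is at or below the $147,300 threshold, so the full $1,150 applies.
Difference: |$150 − $1,150| = $1,000.

$1,000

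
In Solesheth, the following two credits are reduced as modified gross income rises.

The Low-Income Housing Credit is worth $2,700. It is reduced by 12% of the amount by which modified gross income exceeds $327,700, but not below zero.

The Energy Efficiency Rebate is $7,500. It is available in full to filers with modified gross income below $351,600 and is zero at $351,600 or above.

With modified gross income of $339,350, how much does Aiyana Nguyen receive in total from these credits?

$8,802

Low-Income Housing Credit: 12% of the $11,650 excess over $327,700 is $1,398; credit = $2,700 − $1,398 = $1,302.
Energy Efficiency Rebate: $339,350 is below the $351,600 cutoff, so the full $7,500 applies.
Total: $1,302 + $7,500 = $8,802.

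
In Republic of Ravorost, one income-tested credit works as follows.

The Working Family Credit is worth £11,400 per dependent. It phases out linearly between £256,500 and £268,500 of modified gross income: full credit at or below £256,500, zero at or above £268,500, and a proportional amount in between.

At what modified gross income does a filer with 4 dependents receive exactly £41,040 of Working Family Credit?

Full credit = 4 × £11,400 = £45,600.
£41,040 is 41,040/45,600 of the full £45,600, so 4,560/45,600 of the £12,000 range has been used: income = £256,500 + £12,000 × 4,560/45,600 = £257,700.

£257,700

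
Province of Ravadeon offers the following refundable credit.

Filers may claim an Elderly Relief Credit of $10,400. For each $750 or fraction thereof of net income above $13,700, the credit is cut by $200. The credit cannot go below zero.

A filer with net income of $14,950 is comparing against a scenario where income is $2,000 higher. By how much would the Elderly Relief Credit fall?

$600

At $14,950 — income exceeds $13,700 by $1,250, which is 2 full-or-partial $750 increments; reduction = 2 × $200 = $400, leaving $10,000.
At $16,950 — income exceeds $13,700 by $3,250, which is 5 full-or-partial $750 increments; reduction = 5 × $200 = $1,000, leaving $9,400.
Lost: $10,000 − $9,400 = $600.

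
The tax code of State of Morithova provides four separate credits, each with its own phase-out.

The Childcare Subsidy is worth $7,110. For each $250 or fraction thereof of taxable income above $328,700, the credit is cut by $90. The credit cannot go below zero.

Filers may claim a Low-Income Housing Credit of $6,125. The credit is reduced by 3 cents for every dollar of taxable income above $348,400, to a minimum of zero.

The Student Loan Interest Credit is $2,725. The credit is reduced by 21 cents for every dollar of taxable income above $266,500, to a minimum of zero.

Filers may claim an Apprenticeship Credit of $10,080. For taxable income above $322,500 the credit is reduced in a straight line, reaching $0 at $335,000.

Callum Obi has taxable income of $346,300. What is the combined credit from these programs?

$6,845

Childcare Subsidy: income exceeds $328,700 by $17,600, which is 71 full-or-partial $250 increments; reduction = 71 × $90 = $6,390, leaving $720.
Low-Income Housing Credit: $346,300 is at or below the $348,400 threshold, so the full $6,125 applies.
Student Loan Interest Credit: 21% of the $79,800 excess over $266,500 is $16,758 ≥ base, so the credit is $0.
Apprenticeship Credit: $346,300 is at or above $335,000, so the credit is $0.
Total: $720 + $6,125 + $0 + $0 = $6,845.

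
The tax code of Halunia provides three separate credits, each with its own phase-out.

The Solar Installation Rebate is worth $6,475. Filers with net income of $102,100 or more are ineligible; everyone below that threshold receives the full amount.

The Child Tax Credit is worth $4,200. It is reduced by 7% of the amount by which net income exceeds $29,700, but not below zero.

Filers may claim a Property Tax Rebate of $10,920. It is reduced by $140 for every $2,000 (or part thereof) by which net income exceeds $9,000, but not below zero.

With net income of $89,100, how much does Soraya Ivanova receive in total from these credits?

Solar Installation Rebate: $89,100 is below the $102,100 cutoff, so the full $6,475 applies.
Child Tax Credit: 7% of the $59,400 excess over $29,700 is $4,158; credit = $4,200 − $4,158 = $42.
Property Tax Rebate: income exceeds $9,000 by $80,100, which is 41 full-or-partial $2,000 increments; reduction = 41 × $140 = $5,740, leaving $5,180.
Total: $6,475 + $42 + $5,180 = $11,697.

$11,697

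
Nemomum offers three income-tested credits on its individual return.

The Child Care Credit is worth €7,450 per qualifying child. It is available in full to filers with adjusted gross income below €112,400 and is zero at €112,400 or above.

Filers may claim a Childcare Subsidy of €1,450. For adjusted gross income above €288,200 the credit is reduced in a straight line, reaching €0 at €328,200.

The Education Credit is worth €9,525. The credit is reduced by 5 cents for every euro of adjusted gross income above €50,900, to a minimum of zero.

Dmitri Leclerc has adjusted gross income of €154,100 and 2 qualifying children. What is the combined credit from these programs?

€5,815

Child Care Credit: base = 2 × €7,450 = €14,900. €154,100 meets or exceeds the €112,400 cutoff, so the credit is €0.
Childcare Subsidy: €154,100 is at or below the €288,200 threshold, so the full €1,450 applies.
Education Credit: 5% of the €103,200 excess over €50,900 is €5,160; credit = €9,525 − €5,160 = €4,365.
Total: €0 + €1,450 + €4,365 = €5,815.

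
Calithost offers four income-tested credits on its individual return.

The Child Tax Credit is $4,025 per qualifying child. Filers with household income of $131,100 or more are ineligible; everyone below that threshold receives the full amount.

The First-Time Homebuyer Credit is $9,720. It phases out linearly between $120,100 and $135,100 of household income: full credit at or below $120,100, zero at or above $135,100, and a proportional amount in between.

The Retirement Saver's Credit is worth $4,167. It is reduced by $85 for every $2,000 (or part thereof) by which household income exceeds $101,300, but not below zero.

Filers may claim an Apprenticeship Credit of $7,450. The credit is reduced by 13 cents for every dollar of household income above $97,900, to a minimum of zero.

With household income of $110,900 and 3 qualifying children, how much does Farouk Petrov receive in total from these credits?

Child Tax Credit: base = 3 × $4,025 = $12,075. $110,900 is below the $131,100 cutoff, so the full $12,075 applies.
First-Time Homebuyer Credit: $110,900 is at or below the $120,100 threshold, so the full $9,720 applies.
Retirement Saver's Credit: income exceeds $101,300 by $9,600, which is 5 full-or-partial $2,000 increments; reduction = 5 × $85 = $425, leaving $3,742.
Apprenticeship Credit: 13% of the $13,000 excess over $97,900 is $1,690; credit = $7,450 − $1,690 = $5,760.
Total: $12,075 + $9,720 + $3,742 + $5,760 = $31,297.

$31,297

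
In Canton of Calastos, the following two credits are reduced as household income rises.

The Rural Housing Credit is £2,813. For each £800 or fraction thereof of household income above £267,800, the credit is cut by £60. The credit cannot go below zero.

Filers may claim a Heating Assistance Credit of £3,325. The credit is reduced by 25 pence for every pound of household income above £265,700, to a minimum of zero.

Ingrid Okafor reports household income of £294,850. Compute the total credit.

Rural Housing Credit: income exceeds £267,800 by £27,050, which is 34 full-or-partial £800 increments; reduction = 34 × £60 = £2,040, leaving £773.
Heating Assistance Credit: 25% of the £29,150 excess over £265,700 is £7,287.50 ≥ base, so the credit is £0.
Total: £773 + £0 = £773.

£773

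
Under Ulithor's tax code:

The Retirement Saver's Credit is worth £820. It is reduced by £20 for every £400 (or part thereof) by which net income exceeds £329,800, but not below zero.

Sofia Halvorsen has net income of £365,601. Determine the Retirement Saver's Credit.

£0

Retirement Saver's Credit: income exceeds £329,800 by £35,801 → 90 increments × £20 = £1,800 ≥ base, so the credit is £0.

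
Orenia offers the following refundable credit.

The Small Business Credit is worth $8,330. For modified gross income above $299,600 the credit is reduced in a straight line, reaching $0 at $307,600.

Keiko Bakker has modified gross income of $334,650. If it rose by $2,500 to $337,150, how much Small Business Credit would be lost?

$0

At $334,650 — $334,650 is at or above $307,600, so the credit is $0.
At $337,150 — $337,150 is at or above $307,600, so the credit is $0.
Lost: $0 − $0 = $0.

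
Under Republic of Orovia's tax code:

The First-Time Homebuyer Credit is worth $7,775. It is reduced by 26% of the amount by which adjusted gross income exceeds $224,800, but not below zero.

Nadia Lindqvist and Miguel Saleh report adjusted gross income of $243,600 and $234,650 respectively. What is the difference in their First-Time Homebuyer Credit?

Nadia ($243,600): First-Time Homebuyer Credit: 26% of the $18,800 excess over $224,800 is $4,888; credit = $7,775 − $4,888 = $2,887.
Miguel ($234,650): First-Time Homebuyer Credit: 26% of the $9,850 excess over $224,800 is $2,561; credit = $7,775 − $2,561 = $5,214.
Difference: |$2,887 − $5,214| = $2,327.

$2,327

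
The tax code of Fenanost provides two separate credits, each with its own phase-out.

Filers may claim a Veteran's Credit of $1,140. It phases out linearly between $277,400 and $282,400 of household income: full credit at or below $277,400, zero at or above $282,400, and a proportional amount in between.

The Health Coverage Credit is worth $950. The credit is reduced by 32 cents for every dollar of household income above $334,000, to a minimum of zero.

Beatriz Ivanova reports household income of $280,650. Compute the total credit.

$1,349

Veteran's Credit: $280,650 is $3,250 into a $5,000 phase-out range, leaving 1,750/5,000 of the credit: $1,140 × 1,750/5,000 = $399.
Health Coverage Credit: $280,650 is at or below the $334,000 threshold, so the full $950 applies.
Total: $399 + $950 = $1,349.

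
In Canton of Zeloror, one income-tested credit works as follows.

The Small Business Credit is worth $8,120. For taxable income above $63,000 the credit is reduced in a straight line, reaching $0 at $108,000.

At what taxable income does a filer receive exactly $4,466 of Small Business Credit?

$83,250

$4,466 is 4,466/8,120 of the full $8,120, so 3,654/8,120 of the $45,000 range has been used: income = $63,000 + $45,000 × 3,654/8,120 = $83,250.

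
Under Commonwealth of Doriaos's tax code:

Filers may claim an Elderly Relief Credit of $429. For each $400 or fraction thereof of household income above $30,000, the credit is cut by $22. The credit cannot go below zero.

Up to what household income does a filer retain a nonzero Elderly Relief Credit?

$37,600

After 19 increments the reduction is 19 × $22 = $418, leaving $11; one more increment wipes it out. Increment 19 ends at excess 19 × $400 = $7,600, so the highest qualifying income is $30,000 + $7,600 = $37,600.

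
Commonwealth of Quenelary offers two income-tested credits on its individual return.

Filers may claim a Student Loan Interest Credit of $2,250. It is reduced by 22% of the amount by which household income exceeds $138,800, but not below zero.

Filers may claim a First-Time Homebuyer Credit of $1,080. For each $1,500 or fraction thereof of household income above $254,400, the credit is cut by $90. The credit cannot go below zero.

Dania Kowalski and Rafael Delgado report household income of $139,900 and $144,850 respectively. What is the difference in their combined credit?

Dania ($139,900): Student Loan Interest Credit: 22% of the $1,100 excess over $138,800 is $242; credit = $2,250 − $242 = $2,008. First-Time Homebuyer Credit: $139,900 is at or below the $254,400 threshold, so the full $1,080 applies. total $2,008 + $1,080 = $3,088
Rafael ($144,850): Student Loan Interest Credit: 22% of the $6,050 excess over $138,800 is $1,331; credit = $2,250 − $1,331 = $919. First-Time Homebuyer Credit: $144,850 is at or below the $254,400 threshold, so the full $1,080 applies. total $919 + $1,080 = $1,999
Difference: |$3,088 − $1,999| = $1,089.

$1,089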